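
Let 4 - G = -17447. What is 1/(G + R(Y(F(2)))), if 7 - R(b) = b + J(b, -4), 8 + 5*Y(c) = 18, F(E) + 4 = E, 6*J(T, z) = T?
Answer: 3/52367 ≈ 5.7288e-5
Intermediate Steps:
J(T, z) = T/6
F(E) = -4 + E
Y(c) = 2 (Y(c) = -8/5 + (1/5)*18 = -8/5 + 18/5 = 2)
R(b) = 7 - 7*b/6 (R(b) = 7 - (b + b/6) = 7 - 7*b/6)
G = 17451 (G = 4 - 1*(-17447) = 4 + 17447 = 17451)
1/(G + R(Y(F(2)))) = 1/(17451 + (7 - 7/6*2)) = 1/(17451 + (7 - 7/3)) = 1/(17451 + 14/3) = 1/(52367/3) = 3/52367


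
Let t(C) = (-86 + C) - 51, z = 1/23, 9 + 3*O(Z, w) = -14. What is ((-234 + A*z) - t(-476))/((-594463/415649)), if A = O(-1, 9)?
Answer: -472177264/1783389 ≈ -264.76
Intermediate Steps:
O(Z, w) = -23/3 (O(Z, w) = -3 + (⅓)*(-14) = -3 - 14/3 = -23/3)
z = 1/23 ≈ 0.043478
t(C) = -137 + C
A = -23/3 ≈ -7.6667
((-234 + A*z) - t(-476))/((-594463/415649)) = ((-234 - 23/3*1/23) - (-137 - 476))/((-594463/415649)) = ((-234 - ⅓) - 1*(-613))/((-594463*1/415649)) = (-703/3 + 613)/(-594463/415649) = (1136/3)*(-415649/594463) = -472177264/1783389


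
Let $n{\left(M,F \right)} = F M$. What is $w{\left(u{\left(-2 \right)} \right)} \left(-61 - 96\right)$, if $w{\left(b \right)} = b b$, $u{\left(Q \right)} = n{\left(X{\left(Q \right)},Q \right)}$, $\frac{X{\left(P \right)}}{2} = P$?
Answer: $-10048$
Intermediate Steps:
$X{\left(P \right)} = 2 P$
$u{\left(Q \right)} = 2 Q^{2}$ ($u{\left(Q \right)} = Q 2 Q = 2 Q^{2}$)
$w{\left(b \right)} = b^{2}$
$w{\left(u{\left(-2 \right)} \right)} \left(-61 - 96\right) = \left(2 \left(-2\right)^{2}\right)^{2} \left(-61 - 96\right) = \left(2 \cdot 4\right)^{2} \left(-157\right) = 8^{2} \left(-157\right) = 64 \left(-157\right) = -10048$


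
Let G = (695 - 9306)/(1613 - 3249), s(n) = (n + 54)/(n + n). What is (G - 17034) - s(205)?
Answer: -5711309527/335380 ≈ -17029.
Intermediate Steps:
s(n) = (54 + n)/(2*n) (s(n) = (54 + n)/((2*n)) = (54 + n)*(1/(2*n)) = (54 + n)/(2*n))
G = 8611/1636 (G = -8611/(-1636) = -8611*(-1/1636) = 8611/1636 ≈ 5.2635)
(G - 17034) - s(205) = (8611/1636 - 17034) - (54 + 205)/(2*205) = -27859013/1636 - 259/(2*205) = -27859013/1636 - 1*259/410 = -27859013/1636 - 259/410 = -5711309527/335380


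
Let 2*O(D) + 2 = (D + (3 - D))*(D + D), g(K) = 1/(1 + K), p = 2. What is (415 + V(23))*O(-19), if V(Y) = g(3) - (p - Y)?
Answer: -50605/2 ≈ -25303.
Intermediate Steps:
V(Y) = -7/4 + Y (V(Y) = 1/(1 + 3) - (2 - Y) = 1/4 + (-2 + Y) = ¼ + (-2 + Y) = -7/4 + Y)
O(D) = -1 + 3*D (O(D) = -1 + ((D + (3 - D))*(D + D))/2 = -1 + (3*(2*D))/2 = -1 + (6*D)/2 = -1 + 3*D)
(415 + V(23))*O(-19) = (415 + (-7/4 + 23))*(-1 + 3*(-19)) = (415 + 85/4)*(-1 - 57) = (1745/4)*(-58) = -50605/2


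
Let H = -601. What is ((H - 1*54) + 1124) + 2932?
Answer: 3401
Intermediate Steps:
((H - 1*54) + 1124) + 2932 = ((-601 - 1*54) + 1124) + 2932 = ((-601 - 54) + 1124) + 2932 = (-655 + 1124) + 2932 = 469 + 2932 = 3401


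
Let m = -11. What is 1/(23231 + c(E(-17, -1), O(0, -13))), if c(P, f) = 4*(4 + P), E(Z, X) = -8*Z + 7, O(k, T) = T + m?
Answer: 1/23819 ≈ 4.1983e-5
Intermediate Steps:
O(k, T) = -11 + T (O(k, T) = T - 11 = -11 + T)
E(Z, X) = 7 - 8*Z
c(P, f) = 16 + 4*P
1/(23231 + c(E(-17, -1), O(0, -13))) = 1/(23231 + (16 + 4*(7 - 8*(-17)))) = 1/(23231 + (16 + 4*(7 + 136))) = 1/(23231 + (16 + 4*143)) = 1/(23231 + (16 + 572)) = 1/(23231 + 588) = 1/23819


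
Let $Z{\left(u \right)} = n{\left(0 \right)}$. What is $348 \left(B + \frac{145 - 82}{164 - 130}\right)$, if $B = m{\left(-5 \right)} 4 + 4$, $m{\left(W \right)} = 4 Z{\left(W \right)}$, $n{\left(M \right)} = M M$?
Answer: $\frac{34626}{17} \approx 2036.8$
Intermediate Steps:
$n{\left(M \right)} = M^{2}$
$Z{\left(u \right)} = 0$ ($Z{\left(u \right)} = 0^{2} = 0$)
$m{\left(W \right)} = 0$ ($m{\left(W \right)} = 4 \cdot 0 = 0$)
$B = 4$ ($B = 0 \cdot 4 + 4 = 0 + 4 = 4$)
$348 \left(B + \frac{145 - 82}{164 - 130}\right) = 348 \left(4 + \frac{145 - 82}{164 - 130}\right) = 348 \left(4 + \frac{63}{34}\right) = 348 \cdot \frac{199}{34} = \frac{34626}{17}$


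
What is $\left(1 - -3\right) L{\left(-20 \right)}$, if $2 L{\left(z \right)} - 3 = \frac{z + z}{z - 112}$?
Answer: $\frac{218}{33} \approx 6.6061$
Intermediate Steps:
$L{\left(z \right)} = \frac{3}{2} + \frac{z}{-112 + z}$ ($L{\left(z \right)} = \frac{3}{2} + \frac{\left(z + z\right) \frac{1}{z - 112}}{2} = \frac{3}{2} + \frac{2 z \frac{1}{-112 + z}}{2} = \frac{3}{2} + \frac{z}{-112 + z}$)
$\left(1 - -3\right) L{\left(-20 \right)} = \left(1 - -3\right) \frac{-336 + 5 \left(-20\right)}{2 \left(-112 - 20\right)} = \left(1 + 3\right) \frac{-336 - 100}{2 \left(-132\right)} = 4 \cdot \frac{1}{2} \left(- \frac{1}{132}\right) \left(-436\right) = 4 \cdot \frac{109}{66} = \frac{218}{33}$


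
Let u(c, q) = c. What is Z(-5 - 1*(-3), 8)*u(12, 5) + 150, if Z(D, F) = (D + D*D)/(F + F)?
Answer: 303/2 ≈ 151.50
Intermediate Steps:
Z(D, F) = (D + D²)/(2*F) (Z(D, F) = (D + D²)/((2*F)) = (D + D²)*(1/(2*F)) = (D + D²)/(2*F))
Z(-5 - 1*(-3), 8)*u(12, 5) + 150 = ((½)*(-5 - 1*(-3))*(1 + (-5 - 1*(-3)))/8)*12 + 150 = ((½)*(-5 + 3)*(⅛)*(1 + (-5 + 3)))*12 + 150 = ((½)*(-2)*(⅛)*(1 - 2))*12 + 150 = ((½)*(-2)*(⅛)*(-1))*12 + 150 = (⅛)*12 + 150 = 3/2 + 150 = 303/2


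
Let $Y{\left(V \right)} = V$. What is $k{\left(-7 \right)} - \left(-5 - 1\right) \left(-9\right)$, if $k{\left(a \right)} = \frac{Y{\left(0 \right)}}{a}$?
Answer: $-54$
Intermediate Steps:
$k{\left(a \right)} = 0$ ($k{\left(a \right)} = \frac{0}{a} = 0$)
$k{\left(-7 \right)} - \left(-5 - 1\right) \left(-9\right) = 0 - \left(-5 - 1\right) \left(-9\right) = 0 - \left(-6\right) \left(-9\right) = 0 - 54 = -54$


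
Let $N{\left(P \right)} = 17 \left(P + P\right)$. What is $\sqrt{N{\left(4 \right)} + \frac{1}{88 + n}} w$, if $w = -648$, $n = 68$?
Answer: $- \frac{756 \sqrt{16887}}{13} \approx -7557.1$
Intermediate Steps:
$N{\left(P \right)} = 34 P$ ($N{\left(P \right)} = 17 \cdot 2 P = 34 P$)
$\sqrt{N{\left(4 \right)} + \frac{1}{88 + n}} w = \sqrt{34 \cdot 4 + \frac{1}{88 + 68}} \left(-648\right) = \sqrt{136 + \frac{1}{156}} \left(-648\right) = \sqrt{\frac{21217}{156}} \left(-648\right) = \frac{7 \sqrt{16887}}{78} \left(-648\right) = - \frac{756 \sqrt{16887}}{13}$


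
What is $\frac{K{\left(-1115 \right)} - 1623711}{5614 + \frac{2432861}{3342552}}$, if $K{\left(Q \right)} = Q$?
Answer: $- \frac{5431065395952}{18767519789} \approx -289.39$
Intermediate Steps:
$\frac{K{\left(-1115 \right)} - 1623711}{5614 + \frac{2432861}{3342552}} = \frac{-1115 - 1623711}{5614 + \frac{2432861}{3342552}} = - \frac{1624826}{5614 + 2432861 \cdot \frac{1}{3342552}} = - \frac{1624826}{5614 + \frac{2432861}{3342552}} = - \frac{1624826}{\frac{18767519789}{3342552}} = \left(-1624826\right) \frac{3342552}{18767519789} = - \frac{5431065395952}{18767519789}$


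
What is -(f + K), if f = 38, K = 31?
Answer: -69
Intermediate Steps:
-(f + K) = -(38 + 31) = -1*69 = -69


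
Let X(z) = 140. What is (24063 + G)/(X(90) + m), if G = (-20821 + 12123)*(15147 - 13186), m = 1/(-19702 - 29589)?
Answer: -839559555065/6900739 ≈ -1.2166e+5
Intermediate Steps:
m = -1/49291 (m = 1/(-49291) = -1/49291 ≈ -2.0288e-5)
G = -17056778 (G = -8698*1961 = -17056778)
(24063 + G)/(X(90) + m) = (24063 - 17056778)/(140 - 1/49291) = -17032715/6900739/49291 = -17032715*49291/6900739 = -839559555065/6900739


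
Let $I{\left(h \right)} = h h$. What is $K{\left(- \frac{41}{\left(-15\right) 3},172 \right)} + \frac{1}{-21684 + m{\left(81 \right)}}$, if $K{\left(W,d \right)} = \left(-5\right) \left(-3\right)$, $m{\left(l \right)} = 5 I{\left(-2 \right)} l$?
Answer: $\frac{300959}{20064} \approx 15.0$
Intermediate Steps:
$I{\left(h \right)} = h^{2}$
$m{\left(l \right)} = 20 l$ ($m{\left(l \right)} = 5 \left(-2\right)^{2} l = 5 \cdot 4 l = 20 l$)
$K{\left(W,d \right)} = 15$
$K{\left(- \frac{41}{\left(-15\right) 3},172 \right)} + \frac{1}{-21684 + m{\left(81 \right)}} = 15 + \frac{1}{-21684 + 20 \cdot 81} = 15 + \frac{1}{-21684 + 1620} = 15 + \frac{1}{-20064} = 15 - \frac{1}{20064} = \frac{300959}{20064}$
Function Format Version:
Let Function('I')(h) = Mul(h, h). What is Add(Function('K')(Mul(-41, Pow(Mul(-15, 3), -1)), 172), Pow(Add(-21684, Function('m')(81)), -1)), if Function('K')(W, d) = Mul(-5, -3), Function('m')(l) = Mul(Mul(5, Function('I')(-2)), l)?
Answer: Rational(300959, 20064) ≈ 15.000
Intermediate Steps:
Function('I')(h) = Pow(h, 2)
Function('m')(l) = Mul(20, l) (Function('m')(l) = Mul(Mul(5, Pow(-2, 2)), l) = Mul(Mul(5, 4), l) = Mul(20, l))
Function('K')(W, d) = 15
Add(Function('K')(Mul(-41, Pow(Mul(-15, 3), -1)), 172), Pow(Add(-21684, Function('m')(81)), -1)) = Add(15, Pow(Add(-21684, Mul(20, 81)), -1)) = Add(15, Pow(Add(-21684, 1620), -1)) = Add(15, Pow(-20064, -1)) = Add(15, Rational(-1, 20064)) = Rational(300959, 20064)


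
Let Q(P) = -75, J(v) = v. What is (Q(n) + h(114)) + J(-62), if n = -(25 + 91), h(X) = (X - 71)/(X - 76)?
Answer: -5163/38 ≈ -135.87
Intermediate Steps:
h(X) = (-71 + X)/(-76 + X)
n = -116 (n = -1*116 = -116)
(Q(n) + h(114)) + J(-62) = (-75 + (-71 + 114)/(-76 + 114)) - 62 = (-75 + 43/38) - 62 = -2807/38 - 62 = -5163/38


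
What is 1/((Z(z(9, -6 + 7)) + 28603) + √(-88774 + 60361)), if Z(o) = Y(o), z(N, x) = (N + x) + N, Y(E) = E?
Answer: 2602/74477027 - 3*I*√3157/819247297 ≈ 3.4937e-5 - 2.0575e-7*I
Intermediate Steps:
z(N, x) = x + 2*N
Z(o) = o
1/((Z(z(9, -6 + 7)) + 28603) + √(-88774 + 60361)) = 1/((((-6 + 7) + 2*9) + 28603) + √(-88774 + 60361)) = 1/(((1 + 18) + 28603) + √(-28413)) = 1/((19 + 28603) + 3*I*√3157) = 1/(28622 + 3*I*√3157)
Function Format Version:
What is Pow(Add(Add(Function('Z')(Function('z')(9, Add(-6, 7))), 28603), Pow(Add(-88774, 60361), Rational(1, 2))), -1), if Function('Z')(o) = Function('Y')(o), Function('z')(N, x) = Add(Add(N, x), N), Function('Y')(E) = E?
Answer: Add(Rational(2602, 74477027), Mul(Rational(-3, 819247297), I, Pow(3157, Rational(1, 2)))) ≈ Add(3.4937e-5, Mul(-2.0575e-7, I))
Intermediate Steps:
Function('z')(N, x) = Add(x, Mul(2, N))
Function('Z')(o) = o
Pow(Add(Add(Function('Z')(Function('z')(9, Add(-6, 7))), 28603), Pow(Add(-88774, 60361), Rational(1, 2))), -1) = Pow(Add(Add(Add(Add(-6, 7), Mul(2, 9)), 28603), Pow(Add(-88774, 60361), Rational(1, 2))), -1) = Pow(Add(Add(Add(1, 18), 28603), Pow(-28413, Rational(1, 2))), -1) = Pow(Add(Add(19, 28603), Mul(3, I, Pow(3157, Rational(1, 2)))), -1) = Pow(Add(28622, Mul(3, I, Pow(3157, Rational(1, 2)))), -1)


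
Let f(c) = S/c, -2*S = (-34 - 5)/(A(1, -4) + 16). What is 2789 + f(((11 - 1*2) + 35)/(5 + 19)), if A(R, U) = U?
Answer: 122755/44 ≈ 2789.9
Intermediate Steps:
S = 13/8 (S = -(-34 - 5)/(2*(-4 + 16)) = -(-39)/(2*12) = -½*(-13/4) = 13/8 ≈ 1.6250)
f(c) = 13/(8*c)
2789 + f(((11 - 1*2) + 35)/(5 + 19)) = 2789 + 13/(8*((((11 - 1*2) + 35)/(5 + 19)))) = 2789 + 13/(8*((((11 - 2) + 35)/24))) = 2789 + 13/(8*(((9 + 35)*(1/24)))) = 2789 + 13/(8*((44*(1/24)))) = 2789 + 13/(8*(11/6)) = 2789 + (13/8)*(6/11) = 2789 + 39/44 = 122755/44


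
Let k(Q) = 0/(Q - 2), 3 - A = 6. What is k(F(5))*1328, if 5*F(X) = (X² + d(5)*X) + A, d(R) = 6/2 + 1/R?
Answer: 0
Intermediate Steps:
d(R) = 3 + 1/R (d(R) = 6*(½) + 1/R = 3 + 1/R)
A = -3 (A = 3 - 1*6 = 3 - 6 = -3)
F(X) = -⅗ + X²/5 + 16*X/25 (F(X) = ((X² + (3 + 1/5)*X) - 3)/5 = ((X² + (3 + ⅕)*X) - 3)/5 = ((X² + 16*X/5) - 3)/5 = (-3 + X² + 16*X/5)/5 = -⅗ + X²/5 + 16*X/25)
k(Q) = 0 (k(Q) = 0/(-2 + Q) = 0)
k(F(5))*1328 = 0*1328 = 0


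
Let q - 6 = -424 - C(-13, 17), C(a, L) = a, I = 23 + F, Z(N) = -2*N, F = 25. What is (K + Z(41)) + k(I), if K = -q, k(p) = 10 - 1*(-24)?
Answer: 357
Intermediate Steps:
I = 48 (I = 23 + 25 = 48)
k(p) = 34 (k(p) = 10 + 24 = 34)
q = -405 (q = 6 + (-424 - 1*(-13)) = 6 + (-424 + 13) = 6 - 411 = -405)
K = 405 (K = -1*(-405) = 405)
(K + Z(41)) + k(I) = (405 - 2*41) + 34 = (405 - 82) + 34 = 323 + 34 = 357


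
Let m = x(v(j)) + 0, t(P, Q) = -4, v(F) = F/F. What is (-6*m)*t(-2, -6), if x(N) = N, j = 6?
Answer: 24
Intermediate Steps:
v(F) = 1
m = 1 (m = 1 + 0 = 1)
(-6*m)*t(-2, -6) = -6*1*(-4) = -6*(-4) = 24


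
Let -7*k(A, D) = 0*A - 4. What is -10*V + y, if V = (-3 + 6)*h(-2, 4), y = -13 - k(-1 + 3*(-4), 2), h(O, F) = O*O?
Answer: -935/7 ≈ -133.57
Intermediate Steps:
h(O, F) = O²
k(A, D) = 4/7 (k(A, D) = -(0*A - 4)/7 = -(0 - 4)/7 = -⅐*(-4) = 4/7)
y = -95/7 (y = -13 - 1*4/7 = -13 - 4/7 = -95/7 ≈ -13.571)
V = 12 (V = (-3 + 6)*(-2)² = 3*4 = 12)
-10*V + y = -10*12 - 95/7 = -120 - 95/7 = -935/7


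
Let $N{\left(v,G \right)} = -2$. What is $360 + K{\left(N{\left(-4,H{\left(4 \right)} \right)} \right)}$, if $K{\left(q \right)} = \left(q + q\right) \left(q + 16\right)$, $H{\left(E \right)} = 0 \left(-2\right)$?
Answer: $304$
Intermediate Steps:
$H{\left(E \right)} = 0$
$K{\left(q \right)} = 2 q \left(16 + q\right)$
$360 + K{\left(N{\left(-4,H{\left(4 \right)} \right)} \right)} = 360 + 2 \left(-2\right) \left(16 - 2\right) = 360 + 2 \left(-2\right) 14 = 360 - 56 = 304$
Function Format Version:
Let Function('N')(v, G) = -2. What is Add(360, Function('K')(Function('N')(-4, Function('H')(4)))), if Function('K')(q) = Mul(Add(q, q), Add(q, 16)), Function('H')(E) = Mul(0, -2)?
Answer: 304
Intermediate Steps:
Function('H')(E) = 0
Function('K')(q) = Mul(2, q, Add(16, q)) (Function('K')(q) = Mul(Mul(2, q), Add(16, q)) = Mul(2, q, Add(16, q)))
Add(360, Function('K')(Function('N')(-4, Function('H')(4)))) = Add(360, Mul(2, -2, Add(16, -2))) = Add(360, Mul(2, -2, 14)) = Add(360, -56) = 304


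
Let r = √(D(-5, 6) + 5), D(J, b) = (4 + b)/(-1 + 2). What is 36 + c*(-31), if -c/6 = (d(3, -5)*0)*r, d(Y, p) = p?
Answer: 36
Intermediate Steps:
D(J, b) = 4 + b (D(J, b) = (4 + b)/1 = (4 + b)*1 = 4 + b)
r = √15 (r = √((4 + 6) + 5) = √(10 + 5) = √15 ≈ 3.8730)
c = 0 (c = -6*(-5*0)*√15 = -0*√15 = -6*0 = 0)
36 + c*(-31) = 36 + 0*(-31) = 36 + 0 = 36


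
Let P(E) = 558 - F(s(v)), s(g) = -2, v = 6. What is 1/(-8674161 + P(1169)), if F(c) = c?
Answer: -1/8673601 ≈ -1.1529e-7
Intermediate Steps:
P(E) = 560 (P(E) = 558 - 1*(-2) = 558 + 2 = 560)
1/(-8674161 + P(1169)) = 1/(-8674161 + 560) = 1/(-8673601) = -1/8673601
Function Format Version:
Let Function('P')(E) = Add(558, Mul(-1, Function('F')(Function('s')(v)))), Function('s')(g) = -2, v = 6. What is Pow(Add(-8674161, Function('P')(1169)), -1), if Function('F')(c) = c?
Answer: Rational(-1, 8673601) ≈ -1.1529e-7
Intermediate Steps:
Function('P')(E) = 560 (Function('P')(E) = Add(558, Mul(-1, -2)) = Add(558, 2) = 560)
Pow(Add(-8674161, Function('P')(1169)), -1) = Pow(Add(-8674161, 560), -1) = Pow(-8673601, -1) = Rational(-1, 8673601)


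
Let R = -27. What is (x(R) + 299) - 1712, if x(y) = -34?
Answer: -1447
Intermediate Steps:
(x(R) + 299) - 1712 = (-34 + 299) - 1712 = 265 - 1712 = -1447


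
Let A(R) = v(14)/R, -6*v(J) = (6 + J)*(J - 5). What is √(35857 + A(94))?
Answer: 4*√4950463/47 ≈ 189.36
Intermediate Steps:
v(J) = -(-5 + J)*(6 + J)/6 (v(J) = -(6 + J)*(J - 5)/6 = -(6 + J)*(-5 + J)/6 = -(-5 + J)*(6 + J)/6)
A(R) = -30/R (A(R) = (5 - ⅙*14 - ⅙*14²)/R = (5 - 7/3 - ⅙*196)/R = (5 - 7/3 - 98/3)/R = -30/R)
√(35857 + A(94)) = √(35857 - 30/94) = √(35857 - 30*1/94) = √(35857 - 15/47) = √(1685264/47) = 4*√4950463/47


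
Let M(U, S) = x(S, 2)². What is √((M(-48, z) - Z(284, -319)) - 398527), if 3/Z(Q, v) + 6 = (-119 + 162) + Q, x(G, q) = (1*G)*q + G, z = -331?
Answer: √6726539271/107 ≈ 766.50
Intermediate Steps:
x(G, q) = G + G*q (x(G, q) = G*q + G = G + G*q)
Z(Q, v) = 3/(37 + Q) (Z(Q, v) = 3/(-6 + ((-119 + 162) + Q)) = 3/(-6 + (43 + Q)) = 3/(37 + Q))
M(U, S) = 9*S² (M(U, S) = (S*(1 + 2))² = (S*3)² = (3*S)² = 9*S²)
√((M(-48, z) - Z(284, -319)) - 398527) = √((9*(-331)² - 3/(37 + 284)) - 398527) = √((9*109561 - 3/321) - 398527) = √((986049 - 3/321) - 398527) = √((986049 - 1*1/107) - 398527) = √((986049 - 1/107) - 398527) = √(105507242/107 - 398527) = √(62864853/107) = √6726539271/107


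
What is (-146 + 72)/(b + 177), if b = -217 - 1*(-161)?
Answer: -74/121 ≈ -0.61157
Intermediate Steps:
b = -56 (b = -217 + 161 = -56)
(-146 + 72)/(b + 177) = (-146 + 72)/(-56 + 177) = -74/121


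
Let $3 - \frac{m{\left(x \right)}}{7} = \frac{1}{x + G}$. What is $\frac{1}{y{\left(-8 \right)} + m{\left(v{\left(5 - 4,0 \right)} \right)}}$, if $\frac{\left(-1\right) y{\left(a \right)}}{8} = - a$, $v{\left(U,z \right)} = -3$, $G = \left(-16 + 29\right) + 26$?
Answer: $- \frac{36}{1555} \approx -0.023151$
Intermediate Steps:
$G = 39$ ($G = 13 + 26 = 39$)
$m{\left(x \right)} = 21 - \frac{7}{39 + x}$ ($m{\left(x \right)} = 21 - \frac{7}{x + 39} = 21 - \frac{7}{39 + x}$)
$y{\left(a \right)} = 8 a$ ($y{\left(a \right)} = - 8 \left(- a\right) = 8 a$)
$\frac{1}{y{\left(-8 \right)} + m{\left(v{\left(5 - 4,0 \right)} \right)}} = \frac{1}{8 \left(-8\right) + \frac{7 \left(116 + 3 \left(-3\right)\right)}{39 - 3}} = \frac{1}{-64 + \frac{7 \left(116 - 9\right)}{36}} = \frac{1}{-64 + 7 \cdot \frac{1}{36} \cdot 107} = \frac{1}{-64 + \frac{749}{36}} = \frac{1}{- \frac{1555}{36}} = - \frac{36}{1555}$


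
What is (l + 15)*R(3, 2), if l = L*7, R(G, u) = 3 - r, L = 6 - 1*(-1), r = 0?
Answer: 192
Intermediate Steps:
L = 7 (L = 6 + 1 = 7)
R(G, u) = 3 (R(G, u) = 3 - 1*0 = 3 + 0 = 3)
l = 49 (l = 7*7 = 49)
(l + 15)*R(3, 2) = (49 + 15)*3 = 64*3 = 192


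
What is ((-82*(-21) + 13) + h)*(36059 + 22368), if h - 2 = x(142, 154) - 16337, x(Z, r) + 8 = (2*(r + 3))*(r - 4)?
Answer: 1898410084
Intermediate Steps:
x(Z, r) = -8 + (-4 + r)*(6 + 2*r) (x(Z, r) = -8 + (2*(r + 3))*(r - 4) = -8 + (2*(3 + r))*(-4 + r) = -8 + (6 + 2*r)*(-4 + r) = -8 + (-4 + r)*(6 + 2*r))
h = 30757 (h = 2 + ((-32 - 2*154 + 2*154²) - 16337) = 2 + ((-32 - 308 + 2*23716) - 16337) = 2 + ((-32 - 308 + 47432) - 16337) = 2 + (47092 - 16337) = 2 + 30755 = 30757)
((-82*(-21) + 13) + h)*(36059 + 22368) = ((-82*(-21) + 13) + 30757)*(36059 + 22368) = ((1722 + 13) + 30757)*58427 = (1735 + 30757)*58427 = 32492*58427 = 1898410084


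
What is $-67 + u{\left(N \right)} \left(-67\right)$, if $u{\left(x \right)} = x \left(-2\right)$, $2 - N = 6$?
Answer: $-603$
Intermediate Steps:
$N = -4$ ($N = 2 - 6 = -4$)
$u{\left(x \right)} = - 2 x$
$-67 + u{\left(N \right)} \left(-67\right) = -67 + \left(-2\right) \left(-4\right) \left(-67\right) = -67 + 8 \left(-67\right) = -67 - 536 = -603$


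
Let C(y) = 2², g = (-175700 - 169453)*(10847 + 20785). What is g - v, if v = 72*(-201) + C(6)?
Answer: -10917865228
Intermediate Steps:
g = -10917879696 (g = -345153*31632 = -10917879696)
C(y) = 4
v = -14468 (v = 72*(-201) + 4 = -14472 + 4 = -14468)
g - v = -10917879696 - 1*(-14468) = -10917879696 + 14468 = -10917865228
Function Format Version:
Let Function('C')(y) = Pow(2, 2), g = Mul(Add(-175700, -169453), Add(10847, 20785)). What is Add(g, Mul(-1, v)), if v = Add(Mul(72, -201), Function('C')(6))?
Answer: -10917865228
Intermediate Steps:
g = -10917879696 (g = Mul(-345153, 31632) = -10917879696)
Function('C')(y) = 4
v = -14468 (v = Add(Mul(72, -201), 4) = Add(-14472, 4) = -14468)
Add(g, Mul(-1, v)) = Add(-10917879696, Mul(-1, -14468)) = Add(-10917879696, 14468) = -10917865228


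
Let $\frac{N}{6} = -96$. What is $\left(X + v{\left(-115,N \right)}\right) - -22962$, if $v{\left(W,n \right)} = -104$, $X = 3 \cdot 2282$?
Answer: $29704$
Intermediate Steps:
$N = -576$ ($N = 6 \left(-96\right) = -576$)
$X = 6846$
$\left(X + v{\left(-115,N \right)}\right) - -22962 = \left(6846 - 104\right) - -22962 = 6742 + 22962 = 29704$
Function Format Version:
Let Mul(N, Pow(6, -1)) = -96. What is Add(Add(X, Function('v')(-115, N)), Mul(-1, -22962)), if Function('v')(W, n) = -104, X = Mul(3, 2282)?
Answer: 29704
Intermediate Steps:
N = -576 (N = Mul(6, -96) = -576)
X = 6846
Add(Add(X, Function('v')(-115, N)), Mul(-1, -22962)) = Add(Add(6846, -104), Mul(-1, -22962)) = Add(6742, 22962) = 29704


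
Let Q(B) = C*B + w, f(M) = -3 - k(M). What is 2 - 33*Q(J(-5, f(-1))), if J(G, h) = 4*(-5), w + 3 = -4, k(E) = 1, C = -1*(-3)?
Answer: 2213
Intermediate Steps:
C = 3
w = -7 (w = -3 - 4 = -7)
f(M) = -4 (f(M) = -3 - 1*1 = -3 - 1 = -4)
J(G, h) = -20
Q(B) = -7 + 3*B (Q(B) = 3*B - 7 = -7 + 3*B)
2 - 33*Q(J(-5, f(-1))) = 2 - 33*(-7 + 3*(-20)) = 2 - 33*(-7 - 60) = 2 - 33*(-67) = 2 + 2211 = 2213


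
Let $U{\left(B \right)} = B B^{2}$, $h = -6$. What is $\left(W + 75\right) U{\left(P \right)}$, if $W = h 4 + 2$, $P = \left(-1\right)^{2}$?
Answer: $53$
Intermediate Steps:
$P = 1$
$U{\left(B \right)} = B^{3}$
$W = -22$ ($W = \left(-6\right) 4 + 2 = -24 + 2 = -22$)
$\left(W + 75\right) U{\left(P \right)} = \left(-22 + 75\right) 1^{3} = 53 \cdot 1 = 53$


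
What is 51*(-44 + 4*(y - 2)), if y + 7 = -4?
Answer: -4896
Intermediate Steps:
y = -11 (y = -7 - 4 = -11)
51*(-44 + 4*(y - 2)) = 51*(-44 + 4*(-11 - 2)) = 51*(-44 + 4*(-13)) = 51*(-44 - 52) = 51*(-96) = -4896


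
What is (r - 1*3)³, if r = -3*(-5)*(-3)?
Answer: -110592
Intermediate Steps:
r = -45 (r = 15*(-3) = -45)
(r - 1*3)³ = (-45 - 1*3)³ = (-45 - 3)³ = (-48)³ = -110592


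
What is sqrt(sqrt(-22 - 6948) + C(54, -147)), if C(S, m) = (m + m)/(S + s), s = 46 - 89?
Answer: sqrt(-3234 + 121*I*sqrt(6970))/11 ≈ 5.5197 + 7.5627*I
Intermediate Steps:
s = -43
C(S, m) = 2*m/(-43 + S) (C(S, m) = (m + m)/(S - 43) = (2*m)/(-43 + S) = 2*m/(-43 + S))
sqrt(sqrt(-22 - 6948) + C(54, -147)) = sqrt(sqrt(-22 - 6948) + 2*(-147)/(-43 + 54)) = sqrt(sqrt(-6970) + 2*(-147)/11) = sqrt(I*sqrt(6970) + 2*(-147)*(1/11)) = sqrt(I*sqrt(6970) - 294/11) = sqrt(-294/11 + I*sqrt(6970))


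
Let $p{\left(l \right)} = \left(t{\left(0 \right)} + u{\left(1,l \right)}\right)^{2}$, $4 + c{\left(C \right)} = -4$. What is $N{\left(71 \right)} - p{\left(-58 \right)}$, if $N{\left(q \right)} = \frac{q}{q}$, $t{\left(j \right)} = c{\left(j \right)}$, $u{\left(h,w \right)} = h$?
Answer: $-48$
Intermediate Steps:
$c{\left(C \right)} = -8$ ($c{\left(C \right)} = -4 - 4 = -8$)
$t{\left(j \right)} = -8$
$p{\left(l \right)} = 49$ ($p{\left(l \right)} = \left(-8 + 1\right)^{2} = \left(-7\right)^{2} = 49$)
$N{\left(q \right)} = 1$
$N{\left(71 \right)} - p{\left(-58 \right)} = 1 - 49 = -48$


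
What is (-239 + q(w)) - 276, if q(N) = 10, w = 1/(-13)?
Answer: -505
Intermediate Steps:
w = -1/13 ≈ -0.076923
(-239 + q(w)) - 276 = (-239 + 10) - 276 = -229 - 276 = -505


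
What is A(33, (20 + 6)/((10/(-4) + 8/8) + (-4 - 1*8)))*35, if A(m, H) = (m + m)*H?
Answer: -40040/9 ≈ -4448.9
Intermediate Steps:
A(m, H) = 2*H*m (A(m, H) = (2*m)*H = 2*H*m)
A(33, (20 + 6)/((10/(-4) + 8/8) + (-4 - 1*8)))*35 = (2*((20 + 6)/((10/(-4) + 8/8) + (-4 - 1*8)))*33)*35 = (2*(26/((10*(-¼) + 8*(⅛)) + (-4 - 8)))*33)*35 = (2*(26/((-5/2 + 1) - 12))*33)*35 = (2*(26/(-3/2 - 12))*33)*35 = (2*(26/(-27/2))*33)*35 = (2*(26*(-2/27))*33)*35 = (2*(-52/27)*33)*35 = -1144/9*35 = -40040/9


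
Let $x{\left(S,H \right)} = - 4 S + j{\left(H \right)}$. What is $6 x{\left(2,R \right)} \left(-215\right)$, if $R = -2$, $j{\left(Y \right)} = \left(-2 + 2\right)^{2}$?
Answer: $10320$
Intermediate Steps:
$j{\left(Y \right)} = 0$ ($j{\left(Y \right)} = 0^{2} = 0$)
$x{\left(S,H \right)} = - 4 S$ ($x{\left(S,H \right)} = - 4 S + 0 = - 4 S$)
$6 x{\left(2,R \right)} \left(-215\right) = 6 \left(\left(-4\right) 2\right) \left(-215\right) = 6 \left(-8\right) \left(-215\right) = \left(-48\right) \left(-215\right) = 10320$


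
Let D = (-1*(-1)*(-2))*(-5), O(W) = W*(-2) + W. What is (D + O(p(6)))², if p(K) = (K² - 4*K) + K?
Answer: 64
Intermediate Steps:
p(K) = K² - 3*K
O(W) = -W (O(W) = -2*W + W = -W)
D = 10 (D = (1*(-2))*(-5) = -2*(-5) = 10)
(D + O(p(6)))² = (10 - 6*(-3 + 6))² = (10 - 6*3)² = (10 - 1*18)² = (10 - 18)² = (-8)² = 64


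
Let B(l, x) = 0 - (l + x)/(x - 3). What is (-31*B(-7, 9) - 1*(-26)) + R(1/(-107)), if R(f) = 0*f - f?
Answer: 11666/321 ≈ 36.343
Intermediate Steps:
R(f) = -f (R(f) = 0 - f = -f)
B(l, x) = -(l + x)/(-3 + x) (B(l, x) = 0 - (l + x)/(-3 + x) = -(l + x)/(-3 + x))
(-31*B(-7, 9) - 1*(-26)) + R(1/(-107)) = (-31*(-1*(-7) - 1*9)/(-3 + 9) - 1*(-26)) - 1/(-107) = (-31*(7 - 9)/6 + 26) - 1*(-1/107) = (-31*(-2)/6 + 26) + 1/107 = (-31*(-1/3) + 26) + 1/107 = (31/3 + 26) + 1/107 = 109/3 + 1/107 = 11666/321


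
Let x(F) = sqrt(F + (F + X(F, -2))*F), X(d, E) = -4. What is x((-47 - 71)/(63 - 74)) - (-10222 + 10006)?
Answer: 216 + sqrt(10030)/11 ≈ 225.10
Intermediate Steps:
x(F) = sqrt(F + F*(-4 + F)) (x(F) = sqrt(F + (F - 4)*F) = sqrt(F + (-4 + F)*F) = sqrt(F + F*(-4 + F)))
x((-47 - 71)/(63 - 74)) - (-10222 + 10006) = sqrt(((-47 - 71)/(63 - 74))*(-3 + (-47 - 71)/(63 - 74))) - (-10222 + 10006) = sqrt((-118/(-11))*(-3 - 118/(-11))) - 1*(-216) = sqrt((-118*(-1/11))*(-3 - 118*(-1/11))) + 216 = sqrt(118*(-3 + 118/11)/11) + 216 = sqrt((118/11)*(85/11)) + 216 = sqrt(10030/121) + 216 = sqrt(10030)/11 + 216 = 216 + sqrt(10030)/11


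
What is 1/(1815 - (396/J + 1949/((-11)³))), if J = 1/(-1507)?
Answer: 1331/796721246 ≈ 1.6706e-6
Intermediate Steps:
J = -1/1507 ≈ -0.00066357
1/(1815 - (396/J + 1949/((-11)³))) = 1/(1815 - (396/(-1/1507) + 1949/((-11)³))) = 1/(1815 - (396*(-1507) + 1949/(-1331))) = 1/(1815 - (-596772 + 1949*(-1/1331))) = 1/(1815 - (-596772 - 1949/1331)) = 1/(1815 - 1*(-794305481/1331)) = 1/(1815 + 794305481/1331) = 1/(796721246/1331) = 1331/796721246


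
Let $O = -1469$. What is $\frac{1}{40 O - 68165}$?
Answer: $- \frac{1}{126925} \approx -7.8787 \cdot 10^{-6}$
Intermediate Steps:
$\frac{1}{40 O - 68165} = \frac{1}{40 \left(-1469\right) - 68165} = \frac{1}{-58760 - 68165} = \frac{1}{-126925} = - \frac{1}{126925}$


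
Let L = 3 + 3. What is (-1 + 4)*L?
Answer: 18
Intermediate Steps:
L = 6
(-1 + 4)*L = (-1 + 4)*6 = 3*6 = 18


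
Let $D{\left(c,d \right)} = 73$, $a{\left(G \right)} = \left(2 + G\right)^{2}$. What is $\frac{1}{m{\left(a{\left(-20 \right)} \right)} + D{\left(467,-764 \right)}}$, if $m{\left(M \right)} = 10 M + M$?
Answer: $\frac{1}{3637} \approx 0.00027495$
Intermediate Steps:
$m{\left(M \right)} = 11 M$
$\frac{1}{m{\left(a{\left(-20 \right)} \right)} + D{\left(467,-764 \right)}} = \frac{1}{11 \left(2 - 20\right)^{2} + 73} = \frac{1}{11 \left(-18\right)^{2} + 73} = \frac{1}{11 \cdot 324 + 73} = \frac{1}{3564 + 73} = \frac{1}{3637}$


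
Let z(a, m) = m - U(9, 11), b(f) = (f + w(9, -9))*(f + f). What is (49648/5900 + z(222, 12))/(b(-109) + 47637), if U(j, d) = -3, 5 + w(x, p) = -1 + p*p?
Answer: 34537/81197275 ≈ 0.00042535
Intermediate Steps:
w(x, p) = -6 + p² (w(x, p) = -5 + (-1 + p*p) = -5 + (-1 + p²) = -6 + p²)
b(f) = 2*f*(75 + f) (b(f) = (f + (-6 + (-9)²))*(f + f) = (f + (-6 + 81))*(2*f) = (f + 75)*(2*f) = (75 + f)*(2*f) = 2*f*(75 + f))
z(a, m) = 3 + m (z(a, m) = m - 1*(-3) = m + 3 = 3 + m)
(49648/5900 + z(222, 12))/(b(-109) + 47637) = (49648/5900 + (3 + 12))/(2*(-109)*(75 - 109) + 47637) = (49648*(1/5900) + 15)/(2*(-109)*(-34) + 47637) = (12412/1475 + 15)/(7412 + 47637) = (34537/1475)/55049 = (34537/1475)*(1/55049) = 34537/81197275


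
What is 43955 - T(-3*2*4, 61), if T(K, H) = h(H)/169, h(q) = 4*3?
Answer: 7428383/169 ≈ 43955.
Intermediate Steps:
h(q) = 12
T(K, H) = 12/169
43955 - T(-3*2*4, 61) = 43955 - 1*12/169 = 43955 - 12/169 = 7428383/169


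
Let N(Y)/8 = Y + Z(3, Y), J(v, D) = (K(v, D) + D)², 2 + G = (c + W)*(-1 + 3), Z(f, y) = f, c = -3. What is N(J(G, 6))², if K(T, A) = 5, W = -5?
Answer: 984064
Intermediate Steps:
G = -18 (G = -2 + (-3 - 5)*(-1 + 3) = -2 - 8*2 = -2 - 16 = -18)
J(v, D) = (5 + D)²
N(Y) = 24 + 8*Y (N(Y) = 8*(Y + 3) = 8*(3 + Y) = 24 + 8*Y)
N(J(G, 6))² = (24 + 8*(5 + 6)²)² = (24 + 8*11²)² = (24 + 8*121)² = (24 + 968)² = 992² = 984064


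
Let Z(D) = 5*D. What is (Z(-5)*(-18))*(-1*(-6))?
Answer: 2700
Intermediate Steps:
(Z(-5)*(-18))*(-1*(-6)) = ((5*(-5))*(-18))*(-1*(-6)) = -25*(-18)*6 = 450*6 = 2700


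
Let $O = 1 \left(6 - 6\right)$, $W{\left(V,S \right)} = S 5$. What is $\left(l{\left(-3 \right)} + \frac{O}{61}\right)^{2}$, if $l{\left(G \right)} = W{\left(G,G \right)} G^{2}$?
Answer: $18225$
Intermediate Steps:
$W{\left(V,S \right)} = 5 S$
$O = 0$ ($O = 1 \cdot 0 = 0$)
$l{\left(G \right)} = 5 G^{3}$ ($l{\left(G \right)} = 5 G G^{2} = 5 G^{3}$)
$\left(l{\left(-3 \right)} + \frac{O}{61}\right)^{2} = \left(5 \left(-3\right)^{3} + \frac{0}{61}\right)^{2} = \left(5 \left(-27\right) + 0 \cdot \frac{1}{61}\right)^{2} = \left(-135 + 0\right)^{2} = \left(-135\right)^{2} = 18225$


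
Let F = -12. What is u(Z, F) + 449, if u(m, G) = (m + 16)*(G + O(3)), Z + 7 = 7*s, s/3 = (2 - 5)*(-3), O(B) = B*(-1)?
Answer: -2521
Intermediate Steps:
O(B) = -B
s = 27 (s = 3*((2 - 5)*(-3)) = 3*(-3*(-3)) = 3*9 = 27)
Z = 182 (Z = -7 + 7*27 = -7 + 189 = 182)
u(m, G) = (-3 + G)*(16 + m) (u(m, G) = (m + 16)*(G - 1*3) = (16 + m)*(G - 3) = (16 + m)*(-3 + G) = (-3 + G)*(16 + m))
u(Z, F) + 449 = (-48 - 3*182 + 16*(-12) - 12*182) + 449 = (-48 - 546 - 192 - 2184) + 449 = -2970 + 449 = -2521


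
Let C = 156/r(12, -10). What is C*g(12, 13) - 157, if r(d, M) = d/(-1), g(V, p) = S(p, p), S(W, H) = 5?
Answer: -222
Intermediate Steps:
g(V, p) = 5
r(d, M) = -d (r(d, M) = d*(-1) = -d)
C = -13 (C = 156/((-1*12)) = 156/(-12) = 156*(-1/12) = -13)
C*g(12, 13) - 157 = -13*5 - 157 = -65 - 157 = -222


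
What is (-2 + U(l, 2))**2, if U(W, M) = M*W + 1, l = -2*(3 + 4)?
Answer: 841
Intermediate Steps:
l = -14 (l = -2*7 = -14)
U(W, M) = 1 + M*W
(-2 + U(l, 2))**2 = (-2 + (1 + 2*(-14)))**2 = (-2 + (1 - 28))**2 = (-2 - 27)**2 = (-29)**2 = 841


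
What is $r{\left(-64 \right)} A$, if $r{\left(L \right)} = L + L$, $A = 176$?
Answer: $-22528$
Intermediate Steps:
$r{\left(L \right)} = 2 L$
$r{\left(-64 \right)} A = 2 \left(-64\right) 176 = \left(-128\right) 176 = -22528$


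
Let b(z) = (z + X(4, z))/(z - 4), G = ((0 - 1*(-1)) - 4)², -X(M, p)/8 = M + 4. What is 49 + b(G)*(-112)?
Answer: 1281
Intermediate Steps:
X(M, p) = -32 - 8*M (X(M, p) = -8*(M + 4) = -8*(4 + M) = -32 - 8*M)
G = 9 (G = ((0 + 1) - 4)² = (1 - 4)² = (-3)² = 9)
b(z) = (-64 + z)/(-4 + z) (b(z) = (z + (-32 - 8*4))/(z - 4) = (z + (-32 - 32))/(-4 + z) = (z - 64)/(-4 + z) = (-64 + z)/(-4 + z))
49 + b(G)*(-112) = 49 + ((-64 + 9)/(-4 + 9))*(-112) = 49 + (-55/5)*(-112) = 49 + ((⅕)*(-55))*(-112) = 49 - 11*(-112) = 49 + 1232 = 1281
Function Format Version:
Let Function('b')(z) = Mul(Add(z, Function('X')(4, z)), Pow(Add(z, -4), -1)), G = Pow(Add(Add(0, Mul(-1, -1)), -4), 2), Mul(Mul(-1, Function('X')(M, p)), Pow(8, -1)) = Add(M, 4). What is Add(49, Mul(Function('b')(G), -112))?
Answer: 1281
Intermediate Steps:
Function('X')(M, p) = Add(-32, Mul(-8, M)) (Function('X')(M, p) = Mul(-8, Add(M, 4)) = Mul(-8, Add(4, M)) = Add(-32, Mul(-8, M)))
G = 9 (G = Pow(Add(Add(0, 1), -4), 2) = Pow(Add(1, -4), 2) = Pow(-3, 2) = 9)
Function('b')(z) = Mul(Pow(Add(-4, z), -1), Add(-64, z)) (Function('b')(z) = Mul(Add(z, Add(-32, Mul(-8, 4))), Pow(Add(z, -4), -1)) = Mul(Add(z, Add(-32, -32)), Pow(Add(-4, z), -1)) = Mul(Add(z, -64), Pow(Add(-4, z), -1)) = Mul(Add(-64, z), Pow(Add(-4, z), -1)) = Mul(Pow(Add(-4, z), -1), Add(-64, z)))
Add(49, Mul(Function('b')(G), -112)) = Add(49, Mul(Mul(Pow(Add(-4, 9), -1), Add(-64, 9)), -112)) = Add(49, Mul(Mul(Pow(5, -1), -55), -112)) = Add(49, Mul(Mul(Rational(1, 5), -55), -112)) = Add(49, Mul(-11, -112)) = Add(49, 1232) = 1281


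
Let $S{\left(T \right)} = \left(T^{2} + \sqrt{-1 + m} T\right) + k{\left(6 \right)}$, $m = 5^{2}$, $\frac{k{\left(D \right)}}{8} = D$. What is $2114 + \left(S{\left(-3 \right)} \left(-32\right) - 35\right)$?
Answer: $255 + 192 \sqrt{6} \approx 725.3$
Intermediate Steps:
$k{\left(D \right)} = 8 D$
$m = 25$
$S{\left(T \right)} = 48 + T^{2} + 2 T \sqrt{6}$ ($S{\left(T \right)} = \left(T^{2} + \sqrt{-1 + 25} T\right) + 8 \cdot 6 = \left(T^{2} + \sqrt{24} T\right) + 48 = \left(T^{2} + 2 \sqrt{6} T\right) + 48 = \left(T^{2} + 2 T \sqrt{6}\right) + 48 = 48 + T^{2} + 2 T \sqrt{6}$)
$2114 + \left(S{\left(-3 \right)} \left(-32\right) - 35\right) = 2114 + \left(\left(48 + \left(-3\right)^{2} + 2 \left(-3\right) \sqrt{6}\right) \left(-32\right) - 35\right) = 2114 + \left(\left(48 + 9 - 6 \sqrt{6}\right) \left(-32\right) - 35\right) = 2114 + \left(\left(57 - 6 \sqrt{6}\right) \left(-32\right) - 35\right) = 2114 - \left(1859 - 192 \sqrt{6}\right) = 255 + 192 \sqrt{6}$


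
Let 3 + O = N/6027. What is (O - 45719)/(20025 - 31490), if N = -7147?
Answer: 39367663/9871365 ≈ 3.9881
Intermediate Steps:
O = -3604/861 (O = -3 - 7147/6027 = -3 - 7147*1/6027 = -3 - 1021/861 = -3604/861 ≈ -4.1858)
(O - 45719)/(20025 - 31490) = (-3604/861 - 45719)/(20025 - 31490) = -39367663/861/(-11465) = -39367663/861*(-1/11465) = 39367663/9871365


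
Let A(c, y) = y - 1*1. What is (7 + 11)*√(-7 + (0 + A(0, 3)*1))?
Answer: 18*I*√5 ≈ 40.249*I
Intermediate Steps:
A(c, y) = -1 + y (A(c, y) = y - 1 = -1 + y)
(7 + 11)*√(-7 + (0 + A(0, 3)*1)) = (7 + 11)*√(-7 + (0 + (-1 + 3)*1)) = 18*√(-7 + (0 + 2*1)) = 18*√(-7 + (0 + 2)) = 18*√(-7 + 2) = 18*√(-5) = 18*(I*√5) = 18*I*√5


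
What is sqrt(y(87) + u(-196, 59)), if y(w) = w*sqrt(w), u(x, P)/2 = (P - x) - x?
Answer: sqrt(902 + 87*sqrt(87)) ≈ 41.394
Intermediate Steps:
u(x, P) = -4*x + 2*P (u(x, P) = 2*((P - x) - x) = 2*(P - 2*x) = -4*x + 2*P)
y(w) = w**(3/2)
sqrt(y(87) + u(-196, 59)) = sqrt(87**(3/2) + (-4*(-196) + 2*59)) = sqrt(87*sqrt(87) + (784 + 118)) = sqrt(87*sqrt(87) + 902) = sqrt(902 + 87*sqrt(87))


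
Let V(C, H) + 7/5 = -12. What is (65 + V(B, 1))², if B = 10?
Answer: 66564/25 ≈ 2662.6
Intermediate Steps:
V(C, H) = -67/5 (V(C, H) = -7/5 - 12 = -67/5)
(65 + V(B, 1))² = (65 - 67/5)² = (258/5)² = 66564/25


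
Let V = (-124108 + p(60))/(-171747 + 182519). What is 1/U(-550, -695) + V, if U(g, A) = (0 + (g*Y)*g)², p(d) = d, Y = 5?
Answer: -70944795624997307/6160658281250000 ≈ -11.516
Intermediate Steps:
V = -31012/2693 (V = (-124108 + 60)/(-171747 + 182519) = -124048/10772 = -124048*1/10772 = -31012/2693 ≈ -11.516)
U(g, A) = 25*g⁴ (U(g, A) = (0 + (g*5)*g)² = (0 + (5*g)*g)² = (0 + 5*g²)² = (5*g²)² = 25*g⁴)
1/U(-550, -695) + V = 1/(25*(-550)⁴) - 31012/2693 = 1/(25*91506250000) - 31012/2693 = 1/2287656250000 - 31012/2693 = -70944795624997307/6160658281250000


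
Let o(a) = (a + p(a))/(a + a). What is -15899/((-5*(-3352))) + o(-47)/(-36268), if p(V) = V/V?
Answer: -6775439321/7142257240 ≈ -0.94864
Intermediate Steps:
p(V) = 1
o(a) = (1 + a)/(2*a) (o(a) = (a + 1)/(a + a) = (1 + a)/((2*a)) = (1 + a)*(1/(2*a)) = (1 + a)/(2*a))
-15899/((-5*(-3352))) + o(-47)/(-36268) = -15899/((-5*(-3352))) + ((½)*(1 - 47)/(-47))/(-36268) = -15899/16760 + ((½)*(-1/47)*(-46))*(-1/36268) = -15899*1/16760 + (23/47)*(-1/36268) = -15899/16760 - 23/1704596 = -6775439321/7142257240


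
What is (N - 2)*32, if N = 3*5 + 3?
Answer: 512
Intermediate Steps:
N = 18 (N = 15 + 3 = 18)
(N - 2)*32 = (18 - 2)*32 = 16*32 = 512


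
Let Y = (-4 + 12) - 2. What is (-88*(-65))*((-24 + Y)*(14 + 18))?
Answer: -3294720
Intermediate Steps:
Y = 6 (Y = 8 - 2 = 6)
(-88*(-65))*((-24 + Y)*(14 + 18)) = (-88*(-65))*((-24 + 6)*(14 + 18)) = 5720*(-18*32) = 5720*(-576) = -3294720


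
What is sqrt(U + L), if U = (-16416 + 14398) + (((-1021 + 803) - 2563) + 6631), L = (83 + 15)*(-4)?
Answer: 12*sqrt(10) ≈ 37.947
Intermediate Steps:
L = -392 (L = 98*(-4) = -392)
U = 1832 (U = -2018 + ((-218 - 2563) + 6631) = -2018 + (-2781 + 6631) = -2018 + 3850 = 1832)
sqrt(U + L) = sqrt(1832 - 392) = sqrt(1440) = 12*sqrt(10)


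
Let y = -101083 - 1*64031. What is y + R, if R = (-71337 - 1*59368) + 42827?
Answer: -252992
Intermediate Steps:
y = -165114 (y = -101083 - 64031 = -165114)
R = -87878 (R = (-71337 - 59368) + 42827 = -130705 + 42827 = -87878)
y + R = -165114 - 87878 = -252992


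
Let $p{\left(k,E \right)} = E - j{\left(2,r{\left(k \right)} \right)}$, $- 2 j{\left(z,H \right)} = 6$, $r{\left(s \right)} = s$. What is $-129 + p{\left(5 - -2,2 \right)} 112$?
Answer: $431$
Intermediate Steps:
$j{\left(z,H \right)} = -3$ ($j{\left(z,H \right)} = \left(- \frac{1}{2}\right) 6 = -3$)
$p{\left(k,E \right)} = 3 + E$ ($p{\left(k,E \right)} = E - -3 = E + 3 = 3 + E$)
$-129 + p{\left(5 - -2,2 \right)} 112 = -129 + \left(3 + 2\right) 112 = -129 + 5 \cdot 112 = -129 + 560 = 431$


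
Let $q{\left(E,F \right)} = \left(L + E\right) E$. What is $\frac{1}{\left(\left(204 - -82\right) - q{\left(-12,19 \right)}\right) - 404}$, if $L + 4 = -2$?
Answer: $- \frac{1}{334} \approx -0.002994$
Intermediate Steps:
$L = -6$ ($L = -4 - 2 = -6$)
$q{\left(E,F \right)} = E \left(-6 + E\right)$ ($q{\left(E,F \right)} = \left(-6 + E\right) E = E \left(-6 + E\right)$)
$\frac{1}{\left(\left(204 - -82\right) - q{\left(-12,19 \right)}\right) - 404} = \frac{1}{\left(\left(204 - -82\right) - - 12 \left(-6 - 12\right)\right) - 404} = \frac{1}{\left(\left(204 + 82\right) - \left(-12\right) \left(-18\right)\right) - 404} = \frac{1}{\left(286 - 216\right) - 404} = \frac{1}{70 - 404} = \frac{1}{-334} = - \frac{1}{334}$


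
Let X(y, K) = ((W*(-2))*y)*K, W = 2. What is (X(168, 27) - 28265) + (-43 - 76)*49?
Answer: -52240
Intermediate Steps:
X(y, K) = -4*K*y (X(y, K) = ((2*(-2))*y)*K = (-4*y)*K = -4*K*y)
(X(168, 27) - 28265) + (-43 - 76)*49 = (-4*27*168 - 28265) + (-43 - 76)*49 = (-18144 - 28265) - 119*49 = -46409 - 5831 = -52240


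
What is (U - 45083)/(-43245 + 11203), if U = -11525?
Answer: 28304/16021 ≈ 1.7667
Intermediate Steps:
(U - 45083)/(-43245 + 11203) = (-11525 - 45083)/(-43245 + 11203) = -56608/(-32042) = -56608*(-1/32042) = 28304/16021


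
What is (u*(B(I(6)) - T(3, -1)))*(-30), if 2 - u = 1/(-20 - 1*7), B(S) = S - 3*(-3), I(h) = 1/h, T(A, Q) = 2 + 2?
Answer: -8525/27 ≈ -315.74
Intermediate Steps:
T(A, Q) = 4
B(S) = 9 + S (B(S) = S + 9 = 9 + S)
u = 55/27 (u = 2 - 1/(-20 - 1*7) = 2 - 1/(-20 - 7) = 2 - 1/(-27) = 2 - 1*(-1/27) = 2 + 1/27 = 55/27 ≈ 2.0370)
(u*(B(I(6)) - T(3, -1)))*(-30) = (55*((9 + 1/6) - 1*4)/27)*(-30) = (55*((9 + 1/6) - 4)/27)*(-30) = (55*(55/6 - 4)/27)*(-30) = ((55/27)*(31/6))*(-30) = (1705/162)*(-30) = -8525/27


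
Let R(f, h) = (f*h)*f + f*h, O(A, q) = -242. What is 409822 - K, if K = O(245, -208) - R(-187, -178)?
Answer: -5781132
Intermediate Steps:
R(f, h) = f*h + h*f**2 (R(f, h) = h*f**2 + f*h = f*h + h*f**2)
K = 6190954 (K = -242 - (-187)*(-178)*(1 - 187) = -242 - (-187)*(-178)*(-186) = -242 - 1*(-6191196) = -242 + 6191196 = 6190954)
409822 - K = 409822 - 1*6190954 = 409822 - 6190954 = -5781132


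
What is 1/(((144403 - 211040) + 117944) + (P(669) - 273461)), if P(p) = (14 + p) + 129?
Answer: -1/221342 ≈ -4.5179e-6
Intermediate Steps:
P(p) = 143 + p
1/(((144403 - 211040) + 117944) + (P(669) - 273461)) = 1/(((144403 - 211040) + 117944) + ((143 + 669) - 273461)) = 1/((-66637 + 117944) + (812 - 273461)) = 1/(51307 - 272649) = 1/(-221342) = -1/221342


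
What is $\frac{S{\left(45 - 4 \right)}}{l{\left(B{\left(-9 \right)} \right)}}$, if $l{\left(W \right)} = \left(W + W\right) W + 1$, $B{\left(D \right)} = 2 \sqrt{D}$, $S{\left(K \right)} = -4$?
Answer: $\frac{4}{71} \approx 0.056338$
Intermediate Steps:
$l{\left(W \right)} = 1 + 2 W^{2}$ ($l{\left(W \right)} = 2 W W + 1 = 2 W^{2} + 1 = 1 + 2 W^{2}$)
$\frac{S{\left(45 - 4 \right)}}{l{\left(B{\left(-9 \right)} \right)}} = - \frac{4}{1 + 2 \left(2 \sqrt{-9}\right)^{2}} = - \frac{4}{1 + 2 \left(2 \cdot 3 i\right)^{2}} = - \frac{4}{1 + 2 \left(6 i\right)^{2}} = - \frac{4}{1 + 2 \left(-36\right)} = - \frac{4}{1 - 72} = - \frac{4}{-71} = \left(-4\right) \left(- \frac{1}{71}\right) = \frac{4}{71}$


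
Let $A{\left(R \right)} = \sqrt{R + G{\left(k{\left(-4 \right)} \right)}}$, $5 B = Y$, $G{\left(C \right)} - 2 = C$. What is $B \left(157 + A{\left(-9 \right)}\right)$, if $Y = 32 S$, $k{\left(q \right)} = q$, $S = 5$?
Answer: $5024 + 32 i \sqrt{11} \approx 5024.0 + 106.13 i$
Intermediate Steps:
$G{\left(C \right)} = 2 + C$
$Y = 160$ ($Y = 32 \cdot 5 = 160$)
$B = 32$ ($B = \frac{1}{5} \cdot 160 = 32$)
$A{\left(R \right)} = \sqrt{-2 + R}$ ($A{\left(R \right)} = \sqrt{R + \left(2 - 4\right)} = \sqrt{R - 2} = \sqrt{-2 + R}$)
$B \left(157 + A{\left(-9 \right)}\right) = 32 \left(157 + \sqrt{-2 - 9}\right) = 32 \left(157 + \sqrt{-11}\right) = 32 \left(157 + i \sqrt{11}\right) = 5024 + 32 i \sqrt{11}$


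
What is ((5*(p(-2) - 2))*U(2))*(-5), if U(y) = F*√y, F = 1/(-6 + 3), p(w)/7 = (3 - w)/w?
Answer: -325*√2/2 ≈ -229.81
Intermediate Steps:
p(w) = 7*(3 - w)/w (p(w) = 7*((3 - w)/w) = 7*(3 - w)/w)
F = -⅓ (F = 1/(-3) = -⅓ ≈ -0.33333)
U(y) = -√y/3
((5*(p(-2) - 2))*U(2))*(-5) = ((5*((-7 + 21/(-2)) - 2))*(-√2/3))*(-5) = ((5*((-7 + 21*(-½)) - 2))*(-√2/3))*(-5) = ((5*((-7 - 21/2) - 2))*(-√2/3))*(-5) = ((5*(-35/2 - 2))*(-√2/3))*(-5) = ((5*(-39/2))*(-√2/3))*(-5) = -(-65)*√2/2*(-5) = (65*√2/2)*(-5) = -325*√2/2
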